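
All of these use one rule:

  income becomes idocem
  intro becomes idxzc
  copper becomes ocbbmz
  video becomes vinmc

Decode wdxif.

until

i(8)→i(8) and n(13)→d(3) fit y≡25x+16 (mod 26); the inverse of 25 mod 26 is 25. Treating letters as 0–25, the rule is x ↦ 25x + 16 (mod 26).
Reversing it on wdxif: w(22)→25·(22−16)≡20=u; d(3)→25·(3−16)≡13=n; x(23)→25·(23−16)≡19=t; i(8)→25·(8−16)≡8=i; f(5)→25·(5−16)≡11=l (all mod 26).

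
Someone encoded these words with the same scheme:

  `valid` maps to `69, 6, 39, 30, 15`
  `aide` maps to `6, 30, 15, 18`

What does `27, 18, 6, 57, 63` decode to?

heart

v(#22)→69 and a(#1)→6: differences scale by 3, so n = 3·pos + 3. With a=1..z=26, the number is 3·pos + 3.
Decoding 27, 18, 6, 57, 63: 27→(27−3)÷3=8=h, 18→(18−3)÷3=5=e, 6→(6−3)÷3=1=a, 57→(57−3)÷3=18=r, 63→(63−3)÷3=20=t.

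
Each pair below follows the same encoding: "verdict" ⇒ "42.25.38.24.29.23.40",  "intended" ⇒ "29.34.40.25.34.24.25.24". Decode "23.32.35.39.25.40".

v is letter #22 and maps to 42: an offset of 20. The number is (letter's place in the alphabet, a=1) + 20.
Undoing it on 23.32.35.39.25.40: 23→(23−20)÷1=3=c, 32→(32−20)÷1=12=l, 35→(35−20)÷1=15=o, 39→(39−20)÷1=19=s, 25→(25−20)÷1=5=e, 40→(40−20)÷1=20=t.

closet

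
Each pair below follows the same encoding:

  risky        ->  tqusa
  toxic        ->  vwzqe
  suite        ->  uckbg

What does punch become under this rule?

rcpkj

Shifts by position in risky: pos 0: r→t (+2), pos 1: i→q (+8), pos 2: s→u (+2), pos 3: k→s (+8) — repeating every 2. A repeating key of period 2 is used — shifts +2, +8 over and over.
For punch: p+2=r, u+8=c, n+2=p, c+8=k, h+2=j.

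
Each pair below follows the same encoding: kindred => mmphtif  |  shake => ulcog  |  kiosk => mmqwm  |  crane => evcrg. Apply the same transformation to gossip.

isuwkt

Shifts by position in kindred: pos 0: k→m (+2), pos 1: i→m (+4), pos 2: n→p (+2), pos 3: d→h (+4) — repeating every 2. It's a Vigenère-style cipher with numeric key [2,4]: position i shifts by key[i mod 2].
On gossip: g+2=i, o+4=s, s+2=u, s+4=w, i+2=k, p+4=t.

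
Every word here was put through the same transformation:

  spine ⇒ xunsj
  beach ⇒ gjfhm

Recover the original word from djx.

Compare letters: s→x is +5, p→u is +5, i→n is +5 — a constant shift. This is a Caesar cipher with shift 5.
Decoding djx: d−5=y, j−5=e, x−5=s.

yes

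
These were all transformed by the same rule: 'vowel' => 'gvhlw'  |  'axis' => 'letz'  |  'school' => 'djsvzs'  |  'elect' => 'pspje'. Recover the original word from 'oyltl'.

drama

Shifts by position in vowel: pos 0: v→g (+11), pos 1: o→v (+7), pos 2: w→h (+11), pos 3: e→l (+7) — repeating every 2. It's a Vigenère-style cipher with numeric key [11,7]: position i shifts by key[i mod 2].
Reversing it on oyltl: o−11=d, y−7=r, l−11=a, t−7=m, l−11=a.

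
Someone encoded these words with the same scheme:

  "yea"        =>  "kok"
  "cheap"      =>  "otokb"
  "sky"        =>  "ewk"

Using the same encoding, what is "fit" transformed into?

Two shifts are in play — +10 for a/e/i/o/u, +12 for every other letter.
For fit: f(cons)+12=r, i(vowel)+10=s, t(cons)+12=f.

rsf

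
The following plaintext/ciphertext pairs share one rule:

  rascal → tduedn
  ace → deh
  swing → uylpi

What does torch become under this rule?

Vowels shift forward by 3 and consonants shift forward by 2.
On torch: t(cons)+2=v, o(vowel)+3=r, r(cons)+2=t, c(cons)+2=e, h(cons)+2=j.

vrtej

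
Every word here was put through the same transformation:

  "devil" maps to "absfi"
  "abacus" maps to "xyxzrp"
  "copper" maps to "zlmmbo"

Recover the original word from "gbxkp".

jeans

Compare letters: d→a is +23, e→b is +23, v→s is +23 — a constant shift. Every letter moves 23 places later in the alphabet, wrapping around z→a.
Reversing it on gbxkp: g−23=j, b−23=e, x−23=a, k−23=n, p−23=s.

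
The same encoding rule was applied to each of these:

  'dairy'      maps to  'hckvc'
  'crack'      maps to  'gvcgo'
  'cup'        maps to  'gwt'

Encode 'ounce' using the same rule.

qwrgg

The rule splits by letter class: vowels +2, consonants +4.
Applying it to ounce: o(vowel)+2=q, u(vowel)+2=w, n(cons)+4=r, c(cons)+4=g, e(vowel)+2=g.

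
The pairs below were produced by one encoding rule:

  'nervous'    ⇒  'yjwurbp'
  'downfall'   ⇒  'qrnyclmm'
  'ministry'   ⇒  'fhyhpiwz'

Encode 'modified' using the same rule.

n(13)→y(24) and e(4)→j(9) fit y≡19x+11 (mod 26); the inverse of 19 mod 26 is 11. Each letter's alphabet position (a=0..z=25) is mapped through 19·x+11 mod 26 — an affine cipher.
Applying it to modified: m(12)→19·12+11≡5=f; o(14)→19·14+11≡17=r; d(3)→19·3+11≡16=q; i(8)→19·8+11≡7=h; f(5)→19·5+11≡2=c; i(8)→19·8+11≡7=h; e(4)→19·4+11≡9=j; d(3)→19·3+11≡16=q (all mod 26).

frqhchjq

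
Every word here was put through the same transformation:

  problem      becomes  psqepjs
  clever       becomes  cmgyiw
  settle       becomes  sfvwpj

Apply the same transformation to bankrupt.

In problem: p→p is +0, r→s is +1, o→q is +2, b→e is +3 — the shift increases by 1 each position. Each letter shifts forward by its position index (0, 1, 2, …) — the shift grows by one for each successive letter.
On bankrupt: b+0=b, a+1=b, n+2=p, k+3=n, r+4=v, u+5=z, p+6=v, t+7=a.

bbpnvzva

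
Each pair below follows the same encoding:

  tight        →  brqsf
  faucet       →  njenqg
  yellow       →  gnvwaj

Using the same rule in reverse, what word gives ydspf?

The shift increases by 1 at each position, starting from +8: 8, 9, 10, ….
Decoding ydspf: y−8=q, d−9=u, s−10=i, p−11=e, f−12=t.

quiet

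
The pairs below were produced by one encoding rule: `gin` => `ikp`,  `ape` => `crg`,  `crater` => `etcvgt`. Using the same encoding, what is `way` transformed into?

yca

Each letter is shifted forward by 2 in the alphabet (a Caesar shift of +2).
Applying it to way: w+2=y, a+2=c, y+2=a.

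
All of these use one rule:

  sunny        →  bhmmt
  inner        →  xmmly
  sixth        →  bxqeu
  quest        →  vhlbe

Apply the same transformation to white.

nuxel

s(18)→b(1) and u(20)→h(7) fit y≡3x+25 (mod 26); the inverse of 3 mod 26 is 9. Each letter's alphabet position (a=0..z=25) is mapped through 3·x+25 mod 26 — an affine cipher.
For white: w(22)→3·22+25≡13=n; h(7)→3·7+25≡20=u; i(8)→3·8+25≡23=x; t(19)→3·19+25≡4=e; e(4)→3·4+25≡11=l (all mod 26).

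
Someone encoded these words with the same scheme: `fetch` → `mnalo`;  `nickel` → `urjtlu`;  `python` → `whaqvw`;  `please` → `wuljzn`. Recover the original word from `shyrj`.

It's a Vigenère-style cipher with numeric key [7,9]: position i shifts by key[i mod 2].
Reversing it on shyrj: s−7=l, h−9=y, y−7=r, r−9=i, j−7=c.

lyric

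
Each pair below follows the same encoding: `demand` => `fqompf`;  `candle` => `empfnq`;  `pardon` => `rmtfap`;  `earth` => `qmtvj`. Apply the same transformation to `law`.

The shift depends on letter class: consonant d→f is +2, but vowel e→q is +12. Vowels shift forward by 12 and consonants shift forward by 2.
On law: l(cons)+2=n, a(vowel)+12=m, w(cons)+2=y.

nmy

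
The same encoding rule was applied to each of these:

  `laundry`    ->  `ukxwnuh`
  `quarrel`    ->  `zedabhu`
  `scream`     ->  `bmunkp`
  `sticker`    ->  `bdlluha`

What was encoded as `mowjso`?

detail

The shifts repeat in a cycle of length 3: positions 0,1,… shift by +9, +10, +3, then the pattern repeats.
Decoding mowjso: m−9=d, o−10=e, w−3=t, j−9=a, s−10=i, o−3=l.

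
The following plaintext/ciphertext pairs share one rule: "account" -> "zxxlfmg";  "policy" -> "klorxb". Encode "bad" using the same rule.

Each pair mirrors across the alphabet (a↔z, c↔x, c↔x): positions sum to 25. Each letter is replaced by its mirror in the alphabet: a↔z, b↔y, c↔x, and so on (the Atbash cipher).
On bad: b↔y, a↔z, d↔w.

yzw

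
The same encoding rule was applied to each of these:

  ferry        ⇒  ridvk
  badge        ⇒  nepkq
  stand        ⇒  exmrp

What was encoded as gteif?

upset

Shifts by position in ferry: pos 0: f→r (+12), pos 1: e→i (+4), pos 2: r→d (+12), pos 3: r→v (+4) — repeating every 2. It's a Vigenère-style cipher with numeric key [12,4]: position i shifts by key[i mod 2].
Reversing it on gteif: g−12=u, t−4=p, e−12=s, i−4=e, f−12=t.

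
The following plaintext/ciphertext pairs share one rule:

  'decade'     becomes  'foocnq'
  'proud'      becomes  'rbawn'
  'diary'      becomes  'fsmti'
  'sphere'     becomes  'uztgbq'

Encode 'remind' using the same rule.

toykxp

Shifts by position in decade: pos 0: d→f (+2), pos 1: e→o (+10), pos 2: c→o (+12), pos 3: a→c (+2), pos 4: d→n (+10), pos 5: e→q (+12) — repeating every 3. A repeating key of period 3 is used — shifts +2, +10, +12 over and over.
Applying it to remind: r+2=t, e+10=o, m+12=y, i+2=k, n+10=x, d+12=p.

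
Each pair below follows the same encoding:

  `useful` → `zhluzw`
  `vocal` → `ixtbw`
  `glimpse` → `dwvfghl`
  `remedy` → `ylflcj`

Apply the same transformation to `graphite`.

dybgmvql

Treating letters as 0–25, the rule is x ↦ 9x + 1 (mod 26).
For graphite: g(6)→9·6+1≡3=d; r(17)→9·17+1≡24=y; a(0)→9·0+1≡1=b; p(15)→9·15+1≡6=g; h(7)→9·7+1≡12=m; i(8)→9·8+1≡21=v; t(19)→9·19+1≡16=q; e(4)→9·4+1≡11=l (all mod 26).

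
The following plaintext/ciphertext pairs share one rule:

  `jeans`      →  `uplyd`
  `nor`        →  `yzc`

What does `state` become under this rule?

Compare letters: j→u is +11, e→p is +11, a→l is +11 — a constant shift. Each letter is shifted forward by 11 in the alphabet (a Caesar shift of +11).
For state: s+11=d, t+11=e, a+11=l, t+11=e, e+11=p.

delep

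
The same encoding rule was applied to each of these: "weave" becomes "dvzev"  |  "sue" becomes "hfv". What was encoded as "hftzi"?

This is the alphabet-reversal cipher (Atbash): a becomes z, b becomes y, etc.
Decoding hftzi: h↔s, f↔u, t↔g, z↔a, i↔r.

sugar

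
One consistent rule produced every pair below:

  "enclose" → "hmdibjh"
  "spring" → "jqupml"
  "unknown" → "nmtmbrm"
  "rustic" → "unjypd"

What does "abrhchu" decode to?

e(4)→h(7) and n(13)→m(12) fit y≡15x+25 (mod 26); the inverse of 15 mod 26 is 7. Each letter's alphabet position (a=0..z=25) is mapped through 15·x+25 mod 26 — an affine cipher.
Decoding abrhchu: a(0)→7·(0−25)≡7=h; b(1)→7·(1−25)≡14=o; r(17)→7·(17−25)≡22=w; h(7)→7·(7−25)≡4=e; c(2)→7·(2−25)≡21=v; h(7)→7·(7−25)≡4=e; u(20)→7·(20−25)≡17=r (all mod 26).

however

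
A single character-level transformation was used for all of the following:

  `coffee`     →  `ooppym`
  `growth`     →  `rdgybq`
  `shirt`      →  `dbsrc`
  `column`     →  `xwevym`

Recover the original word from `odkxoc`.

senate

Two steps: reverse the string, then apply a Caesar shift of +10.
Undoing it on odkxoc: shift back: o−10=e, d−10=t, k−10=a, x−10=n, o−10=e, c−10=s → etanes; then reverse → senate.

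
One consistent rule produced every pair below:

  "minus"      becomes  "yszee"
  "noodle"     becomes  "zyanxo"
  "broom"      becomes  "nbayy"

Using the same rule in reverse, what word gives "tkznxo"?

handle

Shifts by position in minus: pos 0: m→y (+12), pos 1: i→s (+10), pos 2: n→z (+12), pos 3: u→e (+10) — repeating every 2. The shifts repeat in a cycle of length 2: positions 0,1,… shift by +12, +10, then the pattern repeats.
Decoding tkznxo: t−12=h, k−10=a, z−12=n, n−10=d, x−12=l, o−10=e.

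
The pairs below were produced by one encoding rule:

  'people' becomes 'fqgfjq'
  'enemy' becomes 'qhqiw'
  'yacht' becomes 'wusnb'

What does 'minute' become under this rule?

imhabq

p(15)→f(5) and e(4)→q(16) fit y≡25x+20 (mod 26); the inverse of 25 mod 26 is 25. This is an affine cipher: with a=0,…,z=25, each position x becomes (25x+20) mod 26.
Applying it to minute: m(12)→25·12+20≡8=i; i(8)→25·8+20≡12=m; n(13)→25·13+20≡7=h; u(20)→25·20+20≡0=a; t(19)→25·19+20≡1=b; e(4)→25·4+20≡16=q (all mod 26).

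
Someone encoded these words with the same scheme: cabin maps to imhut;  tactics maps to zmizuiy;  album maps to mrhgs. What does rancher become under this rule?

The shift depends on letter class: consonant c→i is +6, but vowel a→m is +12. The rule splits by letter class: vowels +12, consonants +6.
For rancher: r(cons)+6=x, a(vowel)+12=m, n(cons)+6=t, c(cons)+6=i, h(cons)+6=n, e(vowel)+12=q, r(cons)+6=x.

xmtinqx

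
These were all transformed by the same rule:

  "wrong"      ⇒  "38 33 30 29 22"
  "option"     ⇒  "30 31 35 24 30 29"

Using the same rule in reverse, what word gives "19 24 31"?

dip

w is letter #23 and maps to 38: an offset of 15. Letters become their 1-based position plus 15 (so a→16, b→17, …).
Undoing it on 19 24 31: 19→(19−15)÷1=4=d, 24→(24−15)÷1=9=i, 31→(31−15)÷1=16=p.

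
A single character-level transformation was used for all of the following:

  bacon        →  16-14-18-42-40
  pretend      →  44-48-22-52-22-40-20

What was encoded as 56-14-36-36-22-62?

b(#2)→16 and a(#1)→14: differences scale by 2, so n = 2·pos + 12. Each letter becomes 2×(its alphabet position, a=1..z=26) + 12.
Reversing it on 56-14-36-36-22-62: 56→(56−12)÷2=22=v, 14→(14−12)÷2=1=a, 36→(36−12)÷2=12=l, 36→(36−12)÷2=12=l, 22→(22−12)÷2=5=e, 62→(62−12)÷2=25=y.

valley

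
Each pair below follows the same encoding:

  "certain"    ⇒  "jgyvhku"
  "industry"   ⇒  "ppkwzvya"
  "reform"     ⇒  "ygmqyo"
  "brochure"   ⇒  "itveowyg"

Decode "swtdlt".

lumber

A repeating key of period 2 is used — shifts +7, +2 over and over.
Decoding swtdlt: s−7=l, w−2=u, t−7=m, d−2=b, l−7=e, t−2=r.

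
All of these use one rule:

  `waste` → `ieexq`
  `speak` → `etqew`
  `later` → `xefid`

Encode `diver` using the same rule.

pmhid

Shifts by position in waste: pos 0: w→i (+12), pos 1: a→e (+4), pos 2: s→e (+12), pos 3: t→x (+4) — repeating every 2. It's a Vigenère-style cipher with numeric key [12,4]: position i shifts by key[i mod 2].
For diver: d+12=p, i+4=m, v+12=h, e+4=i, r+12=d.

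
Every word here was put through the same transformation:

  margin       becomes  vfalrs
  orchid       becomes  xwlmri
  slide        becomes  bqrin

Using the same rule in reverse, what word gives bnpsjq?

signal

A repeating key of period 2 is used — shifts +9, +5 over and over.
Undoing it on bnpsjq: b−9=s, n−5=i, p−9=g, s−5=n, j−9=a, q−5=l.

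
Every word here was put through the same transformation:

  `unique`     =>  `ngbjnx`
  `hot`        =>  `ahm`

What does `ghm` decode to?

not

Compare letters: u→n is +19, n→g is +19, i→b is +19 — a constant shift. Each letter is shifted forward by 19 in the alphabet (a Caesar shift of +19).
Decoding ghm: g−19=n, h−19=o, m−19=t.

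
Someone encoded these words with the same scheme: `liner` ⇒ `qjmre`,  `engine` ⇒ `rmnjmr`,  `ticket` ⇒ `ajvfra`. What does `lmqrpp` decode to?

unless

l(11)→q(16) and i(8)→j(9) fit y≡11x+25 (mod 26); the inverse of 11 mod 26 is 19. Each letter's alphabet position (a=0..z=25) is mapped through 11·x+25 mod 26 — an affine cipher.
Reversing it on lmqrpp: l(11)→19·(11−25)≡20=u; m(12)→19·(12−25)≡13=n; q(16)→19·(16−25)≡11=l; r(17)→19·(17−25)≡4=e; p(15)→19·(15−25)≡18=s; p(15)→19·(15−25)≡18=s (all mod 26).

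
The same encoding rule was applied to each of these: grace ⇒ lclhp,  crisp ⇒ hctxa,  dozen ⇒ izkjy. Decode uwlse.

It's a Vigenère-style cipher with numeric key [5,11,11]: position i shifts by key[i mod 3].
Reversing it on uwlse: u−5=p, w−11=l, l−11=a, s−5=n, e−11=t.

plant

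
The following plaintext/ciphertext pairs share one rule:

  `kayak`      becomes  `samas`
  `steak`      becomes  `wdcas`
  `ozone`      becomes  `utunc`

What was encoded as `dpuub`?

This is an affine cipher: with a=0,…,z=25, each position x becomes (7x+0) mod 26.
Undoing it on dpuub: d(3)→15·(3−0)≡19=t; p(15)→15·(15−0)≡17=r; u(20)→15·(20−0)≡14=o; u(20)→15·(20−0)≡14=o; b(1)→15·(1−0)≡15=p (all mod 26).

troop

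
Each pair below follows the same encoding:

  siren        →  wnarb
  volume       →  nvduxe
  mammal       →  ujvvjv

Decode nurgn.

The output letters match the input read backwards, each shifted +9: siren reversed is neris. The word is reversed, then every letter is shifted forward by 9.
Undoing it on nurgn: shift back: n−9=e, u−9=l, r−9=i, g−9=x, n−9=e → elixe; then reverse → exile.

exile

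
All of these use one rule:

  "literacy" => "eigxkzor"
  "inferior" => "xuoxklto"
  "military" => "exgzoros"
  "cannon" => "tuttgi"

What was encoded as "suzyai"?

The output letters match the input read backwards, each shifted +6: literacy reversed is ycaretil. The word is reversed, then every letter is shifted forward by 6.
Undoing it on suzyai: shift back: s−6=m, u−6=o, z−6=t, y−6=s, a−6=u, i−6=c → motsuc; then reverse → custom.

custom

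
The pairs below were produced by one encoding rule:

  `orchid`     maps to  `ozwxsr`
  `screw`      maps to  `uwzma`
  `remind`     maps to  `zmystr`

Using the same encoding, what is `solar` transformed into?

uodgz

o(14)→o(14) and r(17)→z(25) fit y≡21x+6 (mod 26); the inverse of 21 mod 26 is 5. Treating letters as 0–25, the rule is x ↦ 21x + 6 (mod 26).
For solar: s(18)→21·18+6≡20=u; o(14)→21·14+6≡14=o; l(11)→21·11+6≡3=d; a(0)→21·0+6≡6=g; r(17)→21·17+6≡25=z (all mod 26).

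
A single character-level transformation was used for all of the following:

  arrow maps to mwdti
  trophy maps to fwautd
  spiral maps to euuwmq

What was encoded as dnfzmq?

ritual

Shifts by position in arrow: pos 0: a→m (+12), pos 1: r→w (+5), pos 2: r→d (+12), pos 3: o→t (+5) — repeating every 2. A repeating key of period 2 is used — shifts +12, +5 over and over.
Decoding dnfzmq: d−12=r, n−5=i, f−12=t, z−5=u, m−12=a, q−5=l.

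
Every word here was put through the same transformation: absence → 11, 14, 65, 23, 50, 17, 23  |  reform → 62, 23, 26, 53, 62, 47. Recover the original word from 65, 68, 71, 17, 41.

a(#1)→11 and b(#2)→14: differences scale by 3, so n = 3·pos + 8. Each letter becomes 3×(its alphabet position, a=1..z=26) + 8.
Undoing it on 65, 68, 71, 17, 41: 65→(65−8)÷3=19=s, 68→(68−8)÷3=20=t, 71→(71−8)÷3=21=u, 17→(17−8)÷3=3=c, 41→(41−8)÷3=11=k.

stuck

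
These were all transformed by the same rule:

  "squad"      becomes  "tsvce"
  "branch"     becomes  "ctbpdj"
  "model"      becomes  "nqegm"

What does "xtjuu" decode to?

Shifts by position in squad: pos 0: s→t (+1), pos 1: q→s (+2), pos 2: u→v (+1), pos 3: a→c (+2) — repeating every 2. A repeating key of period 2 is used — shifts +1, +2 over and over.
Undoing it on xtjuu: x−1=w, t−2=r, j−1=i, u−2=s, u−1=t.

wrist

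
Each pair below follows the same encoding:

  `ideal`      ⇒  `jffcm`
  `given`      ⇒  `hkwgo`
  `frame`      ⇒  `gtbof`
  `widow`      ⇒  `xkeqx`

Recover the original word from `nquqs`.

motor

A repeating key of period 2 is used — shifts +1, +2 over and over.
Reversing it on nquqs: n−1=m, q−2=o, u−1=t, q−2=o, s−1=r.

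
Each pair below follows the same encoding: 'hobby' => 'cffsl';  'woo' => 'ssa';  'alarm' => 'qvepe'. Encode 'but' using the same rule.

The output letters match the input read backwards, each shifted +4: hobby reversed is ybboh. Two steps: reverse the string, then apply a Caesar shift of +4.
On but: reverse → tub; then shift: t+4=x, u+4=y, b+4=f.

xyf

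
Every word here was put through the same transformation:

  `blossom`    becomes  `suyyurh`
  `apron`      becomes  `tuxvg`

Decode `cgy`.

The output letters match the input read backwards, each shifted +6: blossom reversed is mossolb. The word is reversed, then every letter is shifted forward by 6.
Reversing it on cgy: shift back: c−6=w, g−6=a, y−6=s → was; then reverse → saw.

saw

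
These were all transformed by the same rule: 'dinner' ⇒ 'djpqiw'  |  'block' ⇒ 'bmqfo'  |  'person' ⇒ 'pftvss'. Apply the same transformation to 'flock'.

fmqfo

In dinner: d→d is +0, i→j is +1, n→p is +2, n→q is +3 — the shift increases by 1 each position. Each letter shifts forward by its position index (0, 1, 2, …) — the shift grows by one for each successive letter.
For flock: f+0=f, l+1=m, o+2=q, c+3=f, k+4=o.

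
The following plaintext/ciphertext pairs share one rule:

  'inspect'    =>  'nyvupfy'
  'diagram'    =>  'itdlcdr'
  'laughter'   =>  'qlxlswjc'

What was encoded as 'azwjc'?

A repeating key of period 3 is used — shifts +5, +11, +3 over and over.
Undoing it on azwjc: a−5=v, z−11=o, w−3=t, j−5=e, c−11=r.

voter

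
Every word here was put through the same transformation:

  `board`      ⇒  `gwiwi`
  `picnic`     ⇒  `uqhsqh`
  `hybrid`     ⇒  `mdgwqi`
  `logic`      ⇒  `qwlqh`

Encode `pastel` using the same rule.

The shift depends on letter class: consonant b→g is +5, but vowel o→w is +8. Vowels shift forward by 8 and consonants shift forward by 5.
Applying it to pastel: p(cons)+5=u, a(vowel)+8=i, s(cons)+5=x, t(cons)+5=y, e(vowel)+8=m, l(cons)+5=q.

uixymq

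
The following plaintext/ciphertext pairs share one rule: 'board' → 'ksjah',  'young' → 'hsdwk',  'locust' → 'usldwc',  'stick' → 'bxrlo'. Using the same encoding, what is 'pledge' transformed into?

Shifts by position in board: pos 0: b→k (+9), pos 1: o→s (+4), pos 2: a→j (+9), pos 3: r→a (+9), pos 4: d→h (+4) — repeating every 3. It's a Vigenère-style cipher with numeric key [9,4,9]: position i shifts by key[i mod 3].
Applying it to pledge: p+9=y, l+4=p, e+9=n, d+9=m, g+4=k, e+9=n.

ypnmkn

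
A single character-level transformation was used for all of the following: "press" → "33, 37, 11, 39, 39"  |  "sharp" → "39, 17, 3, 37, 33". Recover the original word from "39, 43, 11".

Each letter becomes 2×(its alphabet position, a=1..z=26) + 1.
Undoing it on 39, 43, 11: 39→(39−1)÷2=19=s, 43→(43−1)÷2=21=u, 11→(11−1)÷2=5=e.

sue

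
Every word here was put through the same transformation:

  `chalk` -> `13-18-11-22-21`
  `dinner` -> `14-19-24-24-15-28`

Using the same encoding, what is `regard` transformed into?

c is letter #3 and maps to 13: an offset of 10. Each letter is replaced by its alphabet position (a=1..z=26) + 10.
For regard: r=18→28, e=5→15, g=7→17, a=1→11, r=18→28, d=4→14.

28-15-17-11-28-14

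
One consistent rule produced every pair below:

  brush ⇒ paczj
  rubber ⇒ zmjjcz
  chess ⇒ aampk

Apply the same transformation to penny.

gvvmx

The output letters match the input read backwards, each shifted +8: brush reversed is hsurb. Read the word backwards and shift each letter +8.
On penny: reverse → ynnep; then shift: y+8=g, n+8=v, n+8=v, e+8=m, p+8=x.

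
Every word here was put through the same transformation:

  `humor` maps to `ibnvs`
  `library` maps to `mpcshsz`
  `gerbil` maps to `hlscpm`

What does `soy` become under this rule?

tvz

The shift depends on letter class: consonant h→i is +1, but vowel u→b is +7. Vowels shift forward by 7 and consonants shift forward by 1.
For soy: s(cons)+1=t, o(vowel)+7=v, y(cons)+1=z.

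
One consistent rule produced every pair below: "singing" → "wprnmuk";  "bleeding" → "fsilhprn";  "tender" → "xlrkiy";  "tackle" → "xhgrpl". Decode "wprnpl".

A repeating key of period 2 is used — shifts +4, +7 over and over.
Reversing it on wprnpl: w−4=s, p−7=i, r−4=n, n−7=g, p−4=l, l−7=e.

single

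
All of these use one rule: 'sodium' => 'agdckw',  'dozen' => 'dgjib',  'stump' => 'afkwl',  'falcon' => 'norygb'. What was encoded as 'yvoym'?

crack

Treating letters as 0–25, the rule is x ↦ 5x + 14 (mod 26).
Decoding yvoym: y(24)→21·(24−14)≡2=c; v(21)→21·(21−14)≡17=r; o(14)→21·(14−14)≡0=a; y(24)→21·(24−14)≡2=c; m(12)→21·(12−14)≡10=k (all mod 26).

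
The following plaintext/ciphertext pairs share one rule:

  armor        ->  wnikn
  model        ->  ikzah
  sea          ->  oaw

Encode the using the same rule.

pda

It's a constant shift of +22 (ROT22).
Applying it to the: t+22=p, h+22=d, e+22=a.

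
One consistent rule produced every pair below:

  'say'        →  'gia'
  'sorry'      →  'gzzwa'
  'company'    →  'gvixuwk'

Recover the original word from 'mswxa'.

The output letters match the input read backwards, each shifted +8: say reversed is yas. Two steps: reverse the string, then apply a Caesar shift of +8.
Reversing it on mswxa: shift back: m−8=e, s−8=k, w−8=o, x−8=p, a−8=s → ekops; then reverse → spoke.

spoke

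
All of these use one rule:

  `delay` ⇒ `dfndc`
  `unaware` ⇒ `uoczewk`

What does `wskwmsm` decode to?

In delay: d→d is +0, e→f is +1, l→n is +2, a→d is +3 — the shift increases by 1 each position. Each letter shifts forward by its position index (0, 1, 2, …) — the shift grows by one for each successive letter.
Decoding wskwmsm: w−0=w, s−1=r, k−2=i, w−3=t, m−4=i, s−5=n, m−6=g.

writing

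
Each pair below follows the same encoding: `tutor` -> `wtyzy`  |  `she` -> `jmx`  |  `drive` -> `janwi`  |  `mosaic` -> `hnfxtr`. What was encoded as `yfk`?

The output letters match the input read backwards, each shifted +5: tutor reversed is rotut. The word is reversed, then every letter is shifted forward by 5.
Reversing it on yfk: shift back: y−5=t, f−5=a, k−5=f → taf; then reverse → fat.

fat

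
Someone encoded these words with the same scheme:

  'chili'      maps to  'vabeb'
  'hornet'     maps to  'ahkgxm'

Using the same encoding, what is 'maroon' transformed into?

Compare letters: c→v is +19, h→a is +19, i→b is +19 — a constant shift. Every letter moves 19 places later in the alphabet, wrapping around z→a.
On maroon: m+19=f, a+19=t, r+19=k, o+19=h, o+19=h, n+19=g.

ftkhhg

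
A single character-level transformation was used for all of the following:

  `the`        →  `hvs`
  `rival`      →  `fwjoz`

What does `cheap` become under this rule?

qvsod

Compare letters: t→h is +14, h→v is +14, e→s is +14 — a constant shift. Every letter moves 14 places later in the alphabet, wrapping around z→a.
Applying it to cheap: c+14=q, h+14=v, e+14=s, a+14=o, p+14=d.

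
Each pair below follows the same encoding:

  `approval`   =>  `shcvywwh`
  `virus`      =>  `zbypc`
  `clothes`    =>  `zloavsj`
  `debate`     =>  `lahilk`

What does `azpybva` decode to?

tourist

The output letters match the input read backwards, each shifted +7: approval reversed is lavorppa. Two steps: reverse the string, then apply a Caesar shift of +7.
Decoding azpybva: shift back: a−7=t, z−7=s, p−7=i, y−7=r, b−7=u, v−7=o, a−7=t → tsiruot; then reverse → tourist.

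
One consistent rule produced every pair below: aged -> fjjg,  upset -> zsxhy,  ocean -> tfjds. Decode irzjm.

Shifts by position in aged: pos 0: a→f (+5), pos 1: g→j (+3), pos 2: e→j (+5), pos 3: d→g (+3) — repeating every 2. A repeating key of period 2 is used — shifts +5, +3 over and over.
Decoding irzjm: i−5=d, r−3=o, z−5=u, j−3=g, m−5=h.

dough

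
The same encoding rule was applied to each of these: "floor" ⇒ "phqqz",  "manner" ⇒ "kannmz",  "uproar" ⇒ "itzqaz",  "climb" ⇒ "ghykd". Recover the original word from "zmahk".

Each letter's alphabet position (a=0..z=25) is mapped through 3·x+0 mod 26 — an affine cipher.
Decoding zmahk: z(25)→9·(25−0)≡17=r; m(12)→9·(12−0)≡4=e; a(0)→9·(0−0)≡0=a; h(7)→9·(7−0)≡11=l; k(10)→9·(10−0)≡12=m (all mod 26).

realm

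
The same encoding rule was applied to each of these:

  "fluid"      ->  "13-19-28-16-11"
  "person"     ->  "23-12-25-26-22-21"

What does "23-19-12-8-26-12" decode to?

please

Letters become their 1-based position plus 7 (so a→8, b→9, …).
Decoding 23-19-12-8-26-12: 23→(23−7)÷1=16=p, 19→(19−7)÷1=12=l, 12→(12−7)÷1=5=e, 8→(8−7)÷1=1=a, 26→(26−7)÷1=19=s, 12→(12−7)÷1=5=e.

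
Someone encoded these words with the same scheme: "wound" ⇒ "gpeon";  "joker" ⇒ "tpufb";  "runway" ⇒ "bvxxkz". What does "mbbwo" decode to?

carve

Shifts by position in wound: pos 0: w→g (+10), pos 1: o→p (+1), pos 2: u→e (+10), pos 3: n→o (+1) — repeating every 2. It's a Vigenère-style cipher with numeric key [10,1]: position i shifts by key[i mod 2].
Undoing it on mbbwo: m−10=c, b−1=a, b−10=r, w−1=v, o−10=e.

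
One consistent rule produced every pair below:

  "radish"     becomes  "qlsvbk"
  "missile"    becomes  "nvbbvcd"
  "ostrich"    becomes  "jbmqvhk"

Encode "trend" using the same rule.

mqdys

r(17)→q(16) and a(0)→l(11) fit y≡11x+11 (mod 26); the inverse of 11 mod 26 is 19. Each letter's alphabet position (a=0..z=25) is mapped through 11·x+11 mod 26 — an affine cipher.
For trend: t(19)→11·19+11≡12=m; r(17)→11·17+11≡16=q; e(4)→11·4+11≡3=d; n(13)→11·13+11≡24=y; d(3)→11·3+11≡18=s (all mod 26).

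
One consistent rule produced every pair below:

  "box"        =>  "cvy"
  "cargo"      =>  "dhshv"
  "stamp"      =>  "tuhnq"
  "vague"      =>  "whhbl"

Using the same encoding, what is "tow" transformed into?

uvx

The shift depends on letter class: consonant b→c is +1, but vowel o→v is +7. Two shifts are in play — +7 for a/e/i/o/u, +1 for every other letter.
For tow: t(cons)+1=u, o(vowel)+7=v, w(cons)+1=x.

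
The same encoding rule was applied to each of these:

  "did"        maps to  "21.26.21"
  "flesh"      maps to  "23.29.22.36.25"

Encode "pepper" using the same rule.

33.22.33.33.22.35

d is letter #4 and maps to 21: an offset of 17. Each letter is replaced by its alphabet position (a=1..z=26) + 17.
On pepper: p=16→33, e=5→22, p=16→33, p=16→33, e=5→22, r=18→35.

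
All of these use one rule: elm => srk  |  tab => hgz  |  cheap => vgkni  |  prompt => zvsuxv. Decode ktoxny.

shrine

The output letters match the input read backwards, each shifted +6: elm reversed is mle. The word is reversed, then every letter is shifted forward by 6.
Decoding ktoxny: shift back: k−6=e, t−6=n, o−6=i, x−6=r, n−6=h, y−6=s → enirhs; then reverse → shrine.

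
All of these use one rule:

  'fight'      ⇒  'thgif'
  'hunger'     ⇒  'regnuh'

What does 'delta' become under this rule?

The output letters match the input read backwards: fight reversed is thgif. It's just the letters in reverse order.
On delta: reverse → atled.

atled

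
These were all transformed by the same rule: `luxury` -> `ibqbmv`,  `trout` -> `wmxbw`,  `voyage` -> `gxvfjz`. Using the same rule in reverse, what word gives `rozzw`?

sheet

l(11)→i(8) and u(20)→b(1) fit y≡5x+5 (mod 26); the inverse of 5 mod 26 is 21. This is an affine cipher: with a=0,…,z=25, each position x becomes (5x+5) mod 26.
Undoing it on rozzw: r(17)→21·(17−5)≡18=s; o(14)→21·(14−5)≡7=h; z(25)→21·(25−5)≡4=e; z(25)→21·(25−5)≡4=e; w(22)→21·(22−5)≡19=t (all mod 26).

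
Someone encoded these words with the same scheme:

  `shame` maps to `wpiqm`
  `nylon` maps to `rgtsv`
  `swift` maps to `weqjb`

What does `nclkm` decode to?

judge

Shifts by position in shame: pos 0: s→w (+4), pos 1: h→p (+8), pos 2: a→i (+8), pos 3: m→q (+4), pos 4: e→m (+8) — repeating every 3. The shifts repeat in a cycle of length 3: positions 0,1,… shift by +4, +8, +8, then the pattern repeats.
Undoing it on nclkm: n−4=j, c−8=u, l−8=d, k−4=g, m−8=e.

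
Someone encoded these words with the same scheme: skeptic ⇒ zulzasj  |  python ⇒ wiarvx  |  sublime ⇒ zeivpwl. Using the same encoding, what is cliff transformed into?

jvppm

Shifts by position in skeptic: pos 0: s→z (+7), pos 1: k→u (+10), pos 2: e→l (+7), pos 3: p→z (+10) — repeating every 2. It's a Vigenère-style cipher with numeric key [7,10]: position i shifts by key[i mod 2].
On cliff: c+7=j, l+10=v, i+7=p, f+10=p, f+7=m.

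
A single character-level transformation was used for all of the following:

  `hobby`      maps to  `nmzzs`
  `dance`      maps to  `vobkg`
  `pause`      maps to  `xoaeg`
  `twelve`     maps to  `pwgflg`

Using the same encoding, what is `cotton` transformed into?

h(7)→n(13) and o(14)→m(12) fit y≡11x+14 (mod 26); the inverse of 11 mod 26 is 19. This is an affine cipher: with a=0,…,z=25, each position x becomes (11x+14) mod 26.
Applying it to cotton: c(2)→11·2+14≡10=k; o(14)→11·14+14≡12=m; t(19)→11·19+14≡15=p; t(19)→11·19+14≡15=p; o(14)→11·14+14≡12=m; n(13)→11·13+14≡1=b (all mod 26).

kmppmb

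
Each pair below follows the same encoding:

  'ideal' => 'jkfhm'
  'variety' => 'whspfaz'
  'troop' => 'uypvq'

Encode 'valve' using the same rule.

whmcf

Shifts by position in ideal: pos 0: i→j (+1), pos 1: d→k (+7), pos 2: e→f (+1), pos 3: a→h (+7) — repeating every 2. A repeating key of period 2 is used — shifts +1, +7 over and over.
For valve: v+1=w, a+7=h, l+1=m, v+7=c, e+1=f.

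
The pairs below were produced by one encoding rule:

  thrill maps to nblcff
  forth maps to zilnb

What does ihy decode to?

one

Compare letters: t→n is +20, h→b is +20, r→l is +20 — a constant shift. Every letter moves 20 places later in the alphabet, wrapping around z→a.
Reversing it on ihy: i−20=o, h−20=n, y−20=e.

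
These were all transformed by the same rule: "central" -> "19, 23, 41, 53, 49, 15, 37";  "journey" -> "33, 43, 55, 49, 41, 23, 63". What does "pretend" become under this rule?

45, 49, 23, 53, 23, 41, 21

With a=1..z=26, the number is 2·pos + 13.
For pretend: p=16→45, r=18→49, e=5→23, t=20→53, e=5→23, n=14→41, d=4→21.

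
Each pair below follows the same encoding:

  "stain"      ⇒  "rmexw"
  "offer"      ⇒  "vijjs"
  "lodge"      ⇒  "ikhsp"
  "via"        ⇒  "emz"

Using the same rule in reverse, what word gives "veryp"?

lunar

The output letters match the input read backwards, each shifted +4: stain reversed is niats. The word is reversed, then every letter is shifted forward by 4.
Undoing it on veryp: shift back: v−4=r, e−4=a, r−4=n, y−4=u, p−4=l → ranul; then reverse → lunar.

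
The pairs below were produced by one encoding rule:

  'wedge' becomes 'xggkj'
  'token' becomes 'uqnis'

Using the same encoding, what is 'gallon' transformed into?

In wedge: w→x is +1, e→g is +2, d→g is +3, g→k is +4 — the shift increases by 1 each position. Each letter shifts forward by (position + 1), i.e. 1, 2, 3, … — the shift grows by one for each successive letter.
On gallon: g+1=h, a+2=c, l+3=o, l+4=p, o+5=t, n+6=t.

hcoptt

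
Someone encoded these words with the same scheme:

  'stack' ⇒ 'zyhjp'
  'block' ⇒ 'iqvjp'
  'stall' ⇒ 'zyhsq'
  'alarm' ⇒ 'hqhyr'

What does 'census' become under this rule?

Shifts by position in stack: pos 0: s→z (+7), pos 1: t→y (+5), pos 2: a→h (+7), pos 3: c→j (+7), pos 4: k→p (+5) — repeating every 3. It's a Vigenère-style cipher with numeric key [7,5,7]: position i shifts by key[i mod 3].
For census: c+7=j, e+5=j, n+7=u, s+7=z, u+5=z, s+7=z.

jjuzzz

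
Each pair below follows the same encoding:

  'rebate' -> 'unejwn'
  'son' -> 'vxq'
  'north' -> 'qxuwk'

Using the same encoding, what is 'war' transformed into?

zju

Vowels shift forward by 9 and consonants shift forward by 3.
Applying it to war: w(cons)+3=z, a(vowel)+9=j, r(cons)+3=u.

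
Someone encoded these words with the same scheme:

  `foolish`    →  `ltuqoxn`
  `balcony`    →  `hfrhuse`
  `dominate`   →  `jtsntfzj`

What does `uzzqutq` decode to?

Shifts by position in foolish: pos 0: f→l (+6), pos 1: o→t (+5), pos 2: o→u (+6), pos 3: l→q (+5) — repeating every 2. A repeating key of period 2 is used — shifts +6, +5 over and over.
Reversing it on uzzqutq: u−6=o, z−5=u, z−6=t, q−5=l, u−6=o, t−5=o, q−6=k.

outlook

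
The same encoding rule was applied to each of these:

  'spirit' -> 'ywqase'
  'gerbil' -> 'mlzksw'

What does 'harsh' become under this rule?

Letter i (0-indexed) is shifted by i+6, so successive shifts are 6, 7, 8, ….
For harsh: h+6=n, a+7=h, r+8=z, s+9=b, h+10=r.

nhzbr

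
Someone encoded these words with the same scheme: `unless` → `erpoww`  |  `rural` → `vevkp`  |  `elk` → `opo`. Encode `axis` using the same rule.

The shift depends on letter class: consonant n→r is +4, but vowel u→e is +10. The rule splits by letter class: vowels +10, consonants +4.
For axis: a(vowel)+10=k, x(cons)+4=b, i(vowel)+10=s, s(cons)+4=w.

kbsw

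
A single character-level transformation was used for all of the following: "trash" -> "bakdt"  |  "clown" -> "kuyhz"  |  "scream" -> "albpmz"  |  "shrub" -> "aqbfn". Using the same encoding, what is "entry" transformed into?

mwdck

The shift increases by 1 at each position, starting from +8: 8, 9, 10, ….
For entry: e+8=m, n+9=w, t+10=d, r+11=c, y+12=k.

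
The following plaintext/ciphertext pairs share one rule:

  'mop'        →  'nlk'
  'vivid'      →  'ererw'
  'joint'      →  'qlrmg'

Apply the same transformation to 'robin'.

Each pair mirrors across the alphabet (m↔n, o↔l, p↔k): positions sum to 25. Letters are reflected about the middle of the alphabet (position → 25−position): Atbash.
For robin: r↔i, o↔l, b↔y, i↔r, n↔m.

ilyrm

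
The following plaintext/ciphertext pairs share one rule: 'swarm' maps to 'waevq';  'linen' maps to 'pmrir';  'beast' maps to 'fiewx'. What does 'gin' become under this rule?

kmr

This is a Caesar cipher with shift 4.
For gin: g+4=k, i+4=m, n+4=r.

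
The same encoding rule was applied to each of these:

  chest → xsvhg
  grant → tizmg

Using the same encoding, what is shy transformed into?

hsb

Letters are reflected about the middle of the alphabet (position → 25−position): Atbash.
On shy: s↔h, h↔s, y↔b.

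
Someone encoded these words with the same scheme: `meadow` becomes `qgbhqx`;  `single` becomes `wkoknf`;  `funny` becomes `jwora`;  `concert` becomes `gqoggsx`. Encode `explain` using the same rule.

It's a Vigenère-style cipher with numeric key [4,2,1]: position i shifts by key[i mod 3].
Applying it to explain: e+4=i, x+2=z, p+1=q, l+4=p, a+2=c, i+1=j, n+4=r.

izqpcjr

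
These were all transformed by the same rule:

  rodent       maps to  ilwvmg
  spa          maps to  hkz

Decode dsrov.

Each pair mirrors across the alphabet (r↔i, o↔l, d↔w): positions sum to 25. Letters are reflected about the middle of the alphabet (position → 25−position): Atbash.
Undoing it on dsrov: d↔w, s↔h, r↔i, o↔l, v↔e.

while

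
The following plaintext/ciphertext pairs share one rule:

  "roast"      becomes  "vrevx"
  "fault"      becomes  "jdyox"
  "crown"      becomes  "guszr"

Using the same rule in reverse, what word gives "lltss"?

hippo

Shifts by position in roast: pos 0: r→v (+4), pos 1: o→r (+3), pos 2: a→e (+4), pos 3: s→v (+3) — repeating every 2. A repeating key of period 2 is used — shifts +4, +3 over and over.
Reversing it on lltss: l−4=h, l−3=i, t−4=p, s−3=p, s−4=o.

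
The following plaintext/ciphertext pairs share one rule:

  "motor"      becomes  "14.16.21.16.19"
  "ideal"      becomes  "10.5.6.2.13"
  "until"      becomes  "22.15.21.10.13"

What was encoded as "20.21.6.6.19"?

steer

Letters become their 1-based position plus 1 (so a→2, b→3, …).
Reversing it on 20.21.6.6.19: 20→(20−1)÷1=19=s, 21→(21−1)÷1=20=t, 6→(6−1)÷1=5=e, 6→(6−1)÷1=5=e, 19→(19−1)÷1=18=r.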